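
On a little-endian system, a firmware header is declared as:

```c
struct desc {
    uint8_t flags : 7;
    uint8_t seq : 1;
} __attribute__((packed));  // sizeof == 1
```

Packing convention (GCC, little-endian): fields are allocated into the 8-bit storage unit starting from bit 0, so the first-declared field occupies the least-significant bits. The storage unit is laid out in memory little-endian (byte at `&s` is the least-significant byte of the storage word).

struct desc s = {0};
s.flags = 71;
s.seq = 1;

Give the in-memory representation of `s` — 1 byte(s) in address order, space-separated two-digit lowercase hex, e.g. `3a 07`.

flags:7 = 71 → 0x47 << 0 → word 0x47
seq:1 = 1 → 0x1 << 7 → word 0xc7
word = 0xc7 → little-endian bytes:
  [0]=0xc7

c7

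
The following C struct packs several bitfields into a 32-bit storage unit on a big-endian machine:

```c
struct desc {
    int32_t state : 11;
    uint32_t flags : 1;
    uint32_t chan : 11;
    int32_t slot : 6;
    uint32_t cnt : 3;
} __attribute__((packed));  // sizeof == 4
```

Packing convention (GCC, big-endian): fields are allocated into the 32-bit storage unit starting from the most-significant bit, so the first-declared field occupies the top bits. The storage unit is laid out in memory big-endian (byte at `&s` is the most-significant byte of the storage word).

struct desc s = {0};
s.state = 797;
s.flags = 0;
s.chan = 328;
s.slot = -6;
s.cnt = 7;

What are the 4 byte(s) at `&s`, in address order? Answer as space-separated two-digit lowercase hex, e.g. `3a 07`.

63 a2 91 d7

state:11 = 797 → 0x31d << 21 → word 0x63a00000
flags:1 = 0 → 0x0 << 20 → word 0x63a00000
chan:11 = 328 → 0x148 << 9 → word 0x63a29000
slot:6 = -6 → 0x3a << 3 → word 0x63a291d0
cnt:3 = 7 → 0x7 << 0 → word 0x63a291d7
word = 0x63a291d7 → big-endian bytes:
  [0]=0x63  [1]=0xa2  [2]=0x91  [3]=0xd7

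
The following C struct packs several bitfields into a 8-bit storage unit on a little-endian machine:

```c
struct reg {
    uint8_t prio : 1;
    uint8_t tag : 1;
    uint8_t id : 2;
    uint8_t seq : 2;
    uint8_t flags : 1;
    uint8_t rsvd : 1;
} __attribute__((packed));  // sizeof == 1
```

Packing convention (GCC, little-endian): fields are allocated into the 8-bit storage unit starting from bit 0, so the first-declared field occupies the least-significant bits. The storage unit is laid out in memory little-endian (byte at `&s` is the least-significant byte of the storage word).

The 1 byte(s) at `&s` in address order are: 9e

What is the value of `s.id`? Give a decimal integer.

3

[0]=0x9e (little-endian) → word 0x9e
prio [0+:1] = (word>>0) & 0x1 = 0
tag [1+:1] = (word>>1) & 0x1 = 1
id [2+:2] = (word>>2) & 0x3 = 3  ←
seq [4+:2] = (word>>4) & 0x3 = 1
flags [6+:1] = (word>>6) & 0x1 = 0
rsvd [7+:1] = (word>>7) & 0x1 = 1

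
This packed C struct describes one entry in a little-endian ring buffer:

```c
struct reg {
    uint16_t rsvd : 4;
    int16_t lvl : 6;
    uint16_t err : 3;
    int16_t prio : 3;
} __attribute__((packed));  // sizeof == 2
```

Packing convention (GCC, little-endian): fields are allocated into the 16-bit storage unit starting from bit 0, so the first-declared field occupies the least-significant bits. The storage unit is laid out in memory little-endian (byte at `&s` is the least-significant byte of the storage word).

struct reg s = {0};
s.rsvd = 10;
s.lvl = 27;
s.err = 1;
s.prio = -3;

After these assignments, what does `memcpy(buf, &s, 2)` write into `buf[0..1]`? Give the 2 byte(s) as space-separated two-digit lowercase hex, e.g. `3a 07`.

ba a5

rsvd (4b) val=10 bits=0xa at bit 0: 0x000a
lvl (6b) val=27 bits=0x1b at bit 4: 0x01ba
err (3b) val=1 bits=0x1 at bit 10: 0x05ba
prio (3b) val=-3 bits=0x5 at bit 13: 0xa5ba
word = 0xa5ba → little-endian bytes:
  [0]=0xba  [1]=0xa5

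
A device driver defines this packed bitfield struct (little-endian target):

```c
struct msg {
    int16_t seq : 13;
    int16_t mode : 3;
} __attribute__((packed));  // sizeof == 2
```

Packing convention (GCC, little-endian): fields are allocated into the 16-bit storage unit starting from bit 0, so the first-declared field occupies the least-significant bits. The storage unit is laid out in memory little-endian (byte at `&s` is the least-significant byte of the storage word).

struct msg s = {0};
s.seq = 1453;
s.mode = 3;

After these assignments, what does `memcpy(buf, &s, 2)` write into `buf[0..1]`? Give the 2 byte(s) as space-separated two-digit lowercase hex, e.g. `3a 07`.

seq:13 = 1453 → 0x5ad << 0 → word 0x05ad
mode:3 = 3 → 0x3 << 13 → word 0x65ad
word = 0x65ad → little-endian bytes:
  [0]=0xad  [1]=0x65

ad 65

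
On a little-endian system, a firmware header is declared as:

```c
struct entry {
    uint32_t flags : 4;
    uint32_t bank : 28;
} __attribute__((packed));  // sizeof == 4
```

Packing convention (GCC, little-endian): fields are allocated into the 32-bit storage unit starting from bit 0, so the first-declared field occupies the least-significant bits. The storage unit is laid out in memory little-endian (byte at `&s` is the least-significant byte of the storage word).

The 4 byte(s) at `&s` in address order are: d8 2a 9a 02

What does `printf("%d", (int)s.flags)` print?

8

[0]=0xd8 [1]=0x2a [2]=0x9a [3]=0x02 (little-endian) → word 0x029a2ad8
flags:4 @ bit 0 → (0x029a2ad8>>0)&0xf = 0x8  ←
bank:28 @ bit 4 → (0x029a2ad8>>4)&0xfffffff = 0x29a2ad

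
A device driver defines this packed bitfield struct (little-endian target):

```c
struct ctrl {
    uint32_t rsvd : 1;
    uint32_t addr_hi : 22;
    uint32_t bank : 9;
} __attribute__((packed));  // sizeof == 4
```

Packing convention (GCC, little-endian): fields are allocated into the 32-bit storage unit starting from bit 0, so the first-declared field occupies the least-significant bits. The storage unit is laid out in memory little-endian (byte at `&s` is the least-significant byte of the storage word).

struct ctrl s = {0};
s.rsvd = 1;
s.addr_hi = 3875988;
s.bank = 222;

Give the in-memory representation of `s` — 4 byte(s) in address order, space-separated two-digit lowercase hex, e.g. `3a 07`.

29 49 76 6f

rsvd:1 = 1 → 0x1 << 0 → word 0x00000001
addr_hi:22 = 3875988 → 0x3b2494 << 1 → word 0x00764929
bank:9 = 222 → 0xde << 23 → word 0x6f764929
word = 0x6f764929 → little-endian bytes:
  [0]=0x29  [1]=0x49  [2]=0x76  [3]=0x6f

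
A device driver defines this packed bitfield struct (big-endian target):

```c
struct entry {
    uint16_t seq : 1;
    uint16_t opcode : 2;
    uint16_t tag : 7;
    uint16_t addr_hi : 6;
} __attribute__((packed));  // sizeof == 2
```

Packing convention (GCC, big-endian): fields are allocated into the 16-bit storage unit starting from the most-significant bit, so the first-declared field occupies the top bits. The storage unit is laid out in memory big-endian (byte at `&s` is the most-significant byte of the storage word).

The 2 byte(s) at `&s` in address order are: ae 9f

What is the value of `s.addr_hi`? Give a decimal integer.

[0]=0xae [1]=0x9f (big-endian) → word 0xae9f
seq [15+:1] = (word>>15) & 0x1 = 1
opcode [13+:2] = (word>>13) & 0x3 = 1
tag [6+:7] = (word>>6) & 0x7f = 58
addr_hi [0+:6] = (word>>0) & 0x3f = 31  ←

31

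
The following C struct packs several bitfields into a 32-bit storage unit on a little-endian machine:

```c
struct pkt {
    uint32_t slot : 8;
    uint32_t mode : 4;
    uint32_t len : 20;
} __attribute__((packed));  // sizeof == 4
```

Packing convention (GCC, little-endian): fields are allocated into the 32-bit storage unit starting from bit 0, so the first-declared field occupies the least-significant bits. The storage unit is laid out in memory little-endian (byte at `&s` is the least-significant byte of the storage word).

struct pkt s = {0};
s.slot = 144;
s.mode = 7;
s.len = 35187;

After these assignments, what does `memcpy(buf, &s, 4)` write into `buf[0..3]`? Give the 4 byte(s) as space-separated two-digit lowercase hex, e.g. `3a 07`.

slot:8 = 144 → 0x90 << 0 → word 0x00000090
mode:4 = 7 → 0x7 << 8 → word 0x00000790
len:20 = 35187 → 0x8973 << 12 → word 0x08973790
word = 0x08973790 → little-endian bytes:
  [0]=0x90  [1]=0x37  [2]=0x97  [3]=0x08

90 37 97 08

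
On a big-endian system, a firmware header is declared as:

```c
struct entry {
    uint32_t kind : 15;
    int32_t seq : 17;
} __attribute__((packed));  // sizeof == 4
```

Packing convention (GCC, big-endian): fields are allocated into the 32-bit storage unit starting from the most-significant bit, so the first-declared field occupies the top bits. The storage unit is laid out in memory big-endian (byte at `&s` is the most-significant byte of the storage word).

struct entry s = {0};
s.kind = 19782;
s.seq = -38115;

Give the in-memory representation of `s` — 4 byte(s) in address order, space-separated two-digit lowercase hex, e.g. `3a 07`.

[17+:15] kind=19782 & 0x7fff = 0x4d46; word=0x9a8c0000
[0+:17] seq=-38115 & 0x1ffff = 0x16b1d; word=0x9a8d6b1d
word = 0x9a8d6b1d → big-endian bytes:
  [0]=0x9a  [1]=0x8d  [2]=0x6b  [3]=0x1d

9a 8d 6b 1d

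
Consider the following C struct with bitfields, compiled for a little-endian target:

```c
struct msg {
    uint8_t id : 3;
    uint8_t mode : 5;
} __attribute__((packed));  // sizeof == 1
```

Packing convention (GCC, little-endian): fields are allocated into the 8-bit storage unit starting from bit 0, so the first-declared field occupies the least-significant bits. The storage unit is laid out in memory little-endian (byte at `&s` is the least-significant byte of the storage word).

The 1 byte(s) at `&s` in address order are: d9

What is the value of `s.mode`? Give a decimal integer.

[0]=0xd9 (little-endian) → word 0xd9
id [0+:3] = (word>>0) & 0x7 = 1
mode [3+:5] = (word>>3) & 0x1f = 27  ←

27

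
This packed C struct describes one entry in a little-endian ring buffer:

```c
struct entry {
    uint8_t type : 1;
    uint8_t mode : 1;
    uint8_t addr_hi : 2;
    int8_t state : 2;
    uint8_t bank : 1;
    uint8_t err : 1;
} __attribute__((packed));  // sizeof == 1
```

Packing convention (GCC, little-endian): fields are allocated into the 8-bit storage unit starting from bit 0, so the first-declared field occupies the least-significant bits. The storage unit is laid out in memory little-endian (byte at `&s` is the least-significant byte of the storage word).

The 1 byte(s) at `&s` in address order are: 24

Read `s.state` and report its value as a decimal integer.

[0]=0x24 (little-endian) → word 0x24
type:1 @ bit 0 → (0x24>>0)&0x1 = 0x0
mode:1 @ bit 1 → (0x24>>1)&0x1 = 0x0
addr_hi:2 @ bit 2 → (0x24>>2)&0x3 = 0x1
state:2 @ bit 4 → (0x24>>4)&0x3 = 0x2  ←
bank:1 @ bit 6 → (0x24>>6)&0x1 = 0x0
err:1 @ bit 7 → (0x24>>7)&0x1 = 0x0
state signed 2b, MSB=1: 2 - 4 = -2

-2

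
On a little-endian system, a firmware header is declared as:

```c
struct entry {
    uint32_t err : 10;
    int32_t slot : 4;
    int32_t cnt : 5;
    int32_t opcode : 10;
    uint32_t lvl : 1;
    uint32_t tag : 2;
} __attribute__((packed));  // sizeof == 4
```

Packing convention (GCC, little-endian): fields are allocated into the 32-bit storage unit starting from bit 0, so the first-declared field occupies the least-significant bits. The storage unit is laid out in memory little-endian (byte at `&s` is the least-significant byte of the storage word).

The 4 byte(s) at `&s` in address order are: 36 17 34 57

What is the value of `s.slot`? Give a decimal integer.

[0]=0x36 [1]=0x17 [2]=0x34 [3]=0x57 (little-endian) → word 0x57341736
err:10 @ bit 0 → (0x57341736>>0)&0x3ff = 0x336
slot:4 @ bit 10 → (0x57341736>>10)&0xf = 0x5  ←
cnt:5 @ bit 14 → (0x57341736>>14)&0x1f = 0x10
opcode:10 @ bit 19 → (0x57341736>>19)&0x3ff = 0x2e6
lvl:1 @ bit 29 → (0x57341736>>29)&0x1 = 0x0
tag:2 @ bit 30 → (0x57341736>>30)&0x3 = 0x1
slot signed 4b, MSB=0: value = 5

5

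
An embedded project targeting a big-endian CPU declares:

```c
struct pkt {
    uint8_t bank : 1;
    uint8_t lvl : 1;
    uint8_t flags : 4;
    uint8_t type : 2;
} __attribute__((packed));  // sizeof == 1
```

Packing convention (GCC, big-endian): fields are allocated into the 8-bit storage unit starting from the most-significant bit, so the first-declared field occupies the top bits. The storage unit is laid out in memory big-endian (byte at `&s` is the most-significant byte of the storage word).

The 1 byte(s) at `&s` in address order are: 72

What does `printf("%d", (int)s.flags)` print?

12

[0]=0x72 (big-endian) → word 0x72
bank [7+:1] = (word>>7) & 0x1 = 0
lvl [6+:1] = (word>>6) & 0x1 = 1
flags [2+:4] = (word>>2) & 0xf = 12  ←
type [0+:2] = (word>>0) & 0x3 = 2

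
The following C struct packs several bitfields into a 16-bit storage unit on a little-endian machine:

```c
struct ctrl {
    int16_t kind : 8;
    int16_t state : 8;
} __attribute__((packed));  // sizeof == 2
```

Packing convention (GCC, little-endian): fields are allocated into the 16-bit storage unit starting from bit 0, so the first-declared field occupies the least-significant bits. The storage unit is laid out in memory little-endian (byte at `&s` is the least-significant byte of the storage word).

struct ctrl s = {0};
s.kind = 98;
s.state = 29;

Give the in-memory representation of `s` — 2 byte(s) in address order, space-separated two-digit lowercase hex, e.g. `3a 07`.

62 1d

kind (8b) val=98 bits=0x62 at bit 0: 0x0062
state (8b) val=29 bits=0x1d at bit 8: 0x1d62
word = 0x1d62 → little-endian bytes:
  [0]=0x62  [1]=0x1d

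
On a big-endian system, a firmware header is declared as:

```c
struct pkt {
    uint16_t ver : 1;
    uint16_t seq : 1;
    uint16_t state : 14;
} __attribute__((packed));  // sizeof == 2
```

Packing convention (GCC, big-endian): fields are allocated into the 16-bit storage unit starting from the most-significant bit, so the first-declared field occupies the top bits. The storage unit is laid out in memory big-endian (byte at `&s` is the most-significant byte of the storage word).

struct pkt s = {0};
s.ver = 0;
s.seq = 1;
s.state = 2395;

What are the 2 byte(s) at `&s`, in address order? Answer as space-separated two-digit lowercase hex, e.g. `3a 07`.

ver:1 = 0 → 0x0 << 15 → word 0x0000
seq:1 = 1 → 0x1 << 14 → word 0x4000
state:14 = 2395 → 0x95b << 0 → word 0x495b
word = 0x495b → big-endian bytes:
  [0]=0x49  [1]=0x5b

49 5b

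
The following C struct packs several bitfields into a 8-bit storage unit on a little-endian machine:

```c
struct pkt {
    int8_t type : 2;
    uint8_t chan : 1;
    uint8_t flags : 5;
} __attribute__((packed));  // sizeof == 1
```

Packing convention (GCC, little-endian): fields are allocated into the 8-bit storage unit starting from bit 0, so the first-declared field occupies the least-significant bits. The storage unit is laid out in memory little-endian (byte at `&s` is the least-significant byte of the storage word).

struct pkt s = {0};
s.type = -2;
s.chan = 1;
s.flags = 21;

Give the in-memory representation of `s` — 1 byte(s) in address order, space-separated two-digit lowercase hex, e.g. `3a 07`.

[0+:2] type=-2 & 0x3 = 0x2; word=0x02
[2+:1] chan=1 & 0x1 = 0x1; word=0x06
[3+:5] flags=21 & 0x1f = 0x15; word=0xae
word = 0xae → little-endian bytes:
  [0]=0xae

ae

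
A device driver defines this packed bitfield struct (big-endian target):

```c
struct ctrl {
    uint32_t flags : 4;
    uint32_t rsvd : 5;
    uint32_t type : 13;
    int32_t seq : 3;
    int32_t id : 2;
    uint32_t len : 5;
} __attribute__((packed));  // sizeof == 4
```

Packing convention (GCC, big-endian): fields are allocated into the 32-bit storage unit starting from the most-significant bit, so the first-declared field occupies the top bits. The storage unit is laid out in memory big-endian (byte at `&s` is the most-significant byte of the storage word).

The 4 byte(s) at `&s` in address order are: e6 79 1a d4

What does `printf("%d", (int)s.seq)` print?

[0]=0xe6 [1]=0x79 [2]=0x1a [3]=0xd4 (big-endian) → word 0xe6791ad4
flags [28+:4] = (word>>28) & 0xf = 14
rsvd [23+:5] = (word>>23) & 0x1f = 12
type [10+:13] = (word>>10) & 0x1fff = 7750
seq [7+:3] = (word>>7) & 0x7 = 5  ←
id [5+:2] = (word>>5) & 0x3 = 2
len [0+:5] = (word>>0) & 0x1f = 20
seq signed 3b, MSB=1: 5 - 8 = -3

-3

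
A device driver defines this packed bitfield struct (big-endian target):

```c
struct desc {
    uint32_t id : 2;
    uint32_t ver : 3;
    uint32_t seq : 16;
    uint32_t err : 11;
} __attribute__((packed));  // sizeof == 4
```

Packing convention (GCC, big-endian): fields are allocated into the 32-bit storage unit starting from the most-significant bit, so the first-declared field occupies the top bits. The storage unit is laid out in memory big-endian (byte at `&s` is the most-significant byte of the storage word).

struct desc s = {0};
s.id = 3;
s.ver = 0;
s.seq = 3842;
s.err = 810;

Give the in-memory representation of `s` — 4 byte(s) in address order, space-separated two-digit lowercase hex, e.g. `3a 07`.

id:2 = 3 → 0x3 << 30 → word 0xc0000000
ver:3 = 0 → 0x0 << 27 → word 0xc0000000
seq:16 = 3842 → 0xf02 << 11 → word 0xc0781000
err:11 = 810 → 0x32a << 0 → word 0xc078132a
word = 0xc078132a → big-endian bytes:
  [0]=0xc0  [1]=0x78  [2]=0x13  [3]=0x2a

c0 78 13 2a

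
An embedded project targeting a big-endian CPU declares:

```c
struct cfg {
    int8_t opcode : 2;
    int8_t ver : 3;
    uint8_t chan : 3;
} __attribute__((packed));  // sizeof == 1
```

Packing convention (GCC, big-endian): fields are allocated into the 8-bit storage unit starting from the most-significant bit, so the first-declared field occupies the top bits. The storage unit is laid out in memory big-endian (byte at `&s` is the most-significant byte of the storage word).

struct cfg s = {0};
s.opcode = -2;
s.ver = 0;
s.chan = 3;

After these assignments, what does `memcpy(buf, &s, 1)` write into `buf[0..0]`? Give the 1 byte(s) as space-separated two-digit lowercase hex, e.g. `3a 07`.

83

opcode:2 = -2 → 0x2 << 6 → word 0x80
ver:3 = 0 → 0x0 << 3 → word 0x80
chan:3 = 3 → 0x3 << 0 → word 0x83
word = 0x83 → big-endian bytes:
  [0]=0x83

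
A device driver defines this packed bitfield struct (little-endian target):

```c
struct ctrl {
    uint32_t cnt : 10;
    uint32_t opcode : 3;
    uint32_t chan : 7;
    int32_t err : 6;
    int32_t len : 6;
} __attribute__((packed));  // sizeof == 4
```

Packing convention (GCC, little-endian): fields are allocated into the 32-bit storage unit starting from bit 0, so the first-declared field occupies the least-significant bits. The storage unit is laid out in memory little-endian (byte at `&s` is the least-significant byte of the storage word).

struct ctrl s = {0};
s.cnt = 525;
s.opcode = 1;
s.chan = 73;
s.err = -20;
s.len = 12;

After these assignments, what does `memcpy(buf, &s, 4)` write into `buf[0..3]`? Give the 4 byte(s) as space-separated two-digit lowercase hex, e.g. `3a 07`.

[0+:10] cnt=525 & 0x3ff = 0x20d; word=0x0000020d
[10+:3] opcode=1 & 0x7 = 0x1; word=0x0000060d
[13+:7] chan=73 & 0x7f = 0x49; word=0x0009260d
[20+:6] err=-20 & 0x3f = 0x2c; word=0x02c9260d
[26+:6] len=12 & 0x3f = 0xc; word=0x32c9260d
word = 0x32c9260d → little-endian bytes:
  [0]=0x0d  [1]=0x26  [2]=0xc9  [3]=0x32

0d 26 c9 32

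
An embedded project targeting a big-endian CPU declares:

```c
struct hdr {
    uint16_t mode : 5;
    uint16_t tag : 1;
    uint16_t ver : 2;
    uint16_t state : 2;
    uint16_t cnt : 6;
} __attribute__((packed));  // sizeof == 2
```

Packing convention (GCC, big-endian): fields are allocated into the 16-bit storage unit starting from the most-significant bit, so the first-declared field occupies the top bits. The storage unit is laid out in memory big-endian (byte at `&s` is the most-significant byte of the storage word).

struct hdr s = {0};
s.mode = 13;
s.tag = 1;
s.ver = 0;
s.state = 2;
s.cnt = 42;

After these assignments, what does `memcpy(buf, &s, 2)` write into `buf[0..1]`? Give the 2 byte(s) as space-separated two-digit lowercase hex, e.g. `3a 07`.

mode:5 = 13 → 0xd << 11 → word 0x6800
tag:1 = 1 → 0x1 << 10 → word 0x6c00
ver:2 = 0 → 0x0 << 8 → word 0x6c00
state:2 = 2 → 0x2 << 6 → word 0x6c80
cnt:6 = 42 → 0x2a << 0 → word 0x6caa
word = 0x6caa → big-endian bytes:
  [0]=0x6c  [1]=0xaa

6c aa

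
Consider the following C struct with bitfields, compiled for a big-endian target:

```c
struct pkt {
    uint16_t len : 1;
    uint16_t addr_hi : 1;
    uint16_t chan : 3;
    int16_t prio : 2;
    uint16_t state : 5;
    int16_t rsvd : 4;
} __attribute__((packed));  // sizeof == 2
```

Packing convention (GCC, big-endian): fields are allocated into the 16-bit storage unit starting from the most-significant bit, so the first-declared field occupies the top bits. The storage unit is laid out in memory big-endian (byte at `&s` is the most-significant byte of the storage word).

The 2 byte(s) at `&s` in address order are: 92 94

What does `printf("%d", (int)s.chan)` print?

[0]=0x92 [1]=0x94 (big-endian) → word 0x9294
len [15+:1] = (word>>15) & 0x1 = 1
addr_hi [14+:1] = (word>>14) & 0x1 = 0
chan [11+:3] = (word>>11) & 0x7 = 2  ←
prio [9+:2] = (word>>9) & 0x3 = 1
state [4+:5] = (word>>4) & 0x1f = 9
rsvd [0+:4] = (word>>0) & 0xf = 4

2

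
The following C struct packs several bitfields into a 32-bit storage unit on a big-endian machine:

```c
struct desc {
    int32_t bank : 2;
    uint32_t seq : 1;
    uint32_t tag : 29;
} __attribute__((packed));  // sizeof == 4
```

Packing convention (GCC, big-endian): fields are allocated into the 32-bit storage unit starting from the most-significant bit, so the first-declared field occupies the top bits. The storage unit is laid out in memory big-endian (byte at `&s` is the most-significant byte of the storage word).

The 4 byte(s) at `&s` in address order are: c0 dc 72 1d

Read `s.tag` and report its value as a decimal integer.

[0]=0xc0 [1]=0xdc [2]=0x72 [3]=0x1d (big-endian) → word 0xc0dc721d
bank:2 @ bit 30 → (0xc0dc721d>>30)&0x3 = 0x3
seq:1 @ bit 29 → (0xc0dc721d>>29)&0x1 = 0x0
tag:29 @ bit 0 → (0xc0dc721d>>0)&0x1fffffff = 0xdc721d  ←

14447133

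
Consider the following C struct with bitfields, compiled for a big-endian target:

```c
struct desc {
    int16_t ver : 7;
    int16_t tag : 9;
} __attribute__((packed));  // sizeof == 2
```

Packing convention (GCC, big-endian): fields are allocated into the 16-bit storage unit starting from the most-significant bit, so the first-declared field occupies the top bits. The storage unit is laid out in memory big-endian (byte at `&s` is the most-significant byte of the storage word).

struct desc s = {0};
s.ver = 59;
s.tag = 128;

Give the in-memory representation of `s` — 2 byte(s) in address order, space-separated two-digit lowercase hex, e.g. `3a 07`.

ver:7 = 59 → 0x3b << 9 → word 0x7600
tag:9 = 128 → 0x80 << 0 → word 0x7680
word = 0x7680 → big-endian bytes:
  [0]=0x76  [1]=0x80

76 80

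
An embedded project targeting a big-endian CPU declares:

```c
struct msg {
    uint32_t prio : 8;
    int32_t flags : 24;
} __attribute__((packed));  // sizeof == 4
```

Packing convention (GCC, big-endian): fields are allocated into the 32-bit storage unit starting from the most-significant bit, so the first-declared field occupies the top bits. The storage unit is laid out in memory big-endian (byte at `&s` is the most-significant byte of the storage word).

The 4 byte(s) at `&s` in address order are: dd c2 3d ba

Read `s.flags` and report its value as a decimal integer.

-4047430

[0]=0xdd [1]=0xc2 [2]=0x3d [3]=0xba (big-endian) → word 0xddc23dba
prio [24+:8] = (word>>24) & 0xff = 221
flags [0+:24] = (word>>0) & 0xffffff = 12729786  ←
flags signed 24b, MSB=1: 12729786 - 16777216 = -4047430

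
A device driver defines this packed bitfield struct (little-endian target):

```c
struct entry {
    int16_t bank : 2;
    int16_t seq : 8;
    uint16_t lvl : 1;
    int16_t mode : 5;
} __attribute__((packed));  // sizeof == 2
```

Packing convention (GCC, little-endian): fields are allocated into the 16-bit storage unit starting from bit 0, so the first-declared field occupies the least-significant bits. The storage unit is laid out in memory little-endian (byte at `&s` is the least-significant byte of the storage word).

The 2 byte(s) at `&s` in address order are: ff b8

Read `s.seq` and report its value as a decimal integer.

[0]=0xff [1]=0xb8 (little-endian) → word 0xb8ff
bank:2 @ bit 0 → (0xb8ff>>0)&0x3 = 0x3
seq:8 @ bit 2 → (0xb8ff>>2)&0xff = 0x3f  ←
lvl:1 @ bit 10 → (0xb8ff>>10)&0x1 = 0x0
mode:5 @ bit 11 → (0xb8ff>>11)&0x1f = 0x17
seq signed 8b, MSB=0: value = 63

63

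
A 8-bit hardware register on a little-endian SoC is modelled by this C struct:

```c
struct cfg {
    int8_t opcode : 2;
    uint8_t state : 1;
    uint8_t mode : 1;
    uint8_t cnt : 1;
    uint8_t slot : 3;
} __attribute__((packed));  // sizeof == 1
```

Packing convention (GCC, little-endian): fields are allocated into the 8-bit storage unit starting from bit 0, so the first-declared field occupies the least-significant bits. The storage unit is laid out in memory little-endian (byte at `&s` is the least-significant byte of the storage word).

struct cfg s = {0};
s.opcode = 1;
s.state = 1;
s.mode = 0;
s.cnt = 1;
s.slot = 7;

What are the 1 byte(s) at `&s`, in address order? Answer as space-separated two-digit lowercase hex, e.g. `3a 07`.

f5

opcode:2 = 1 → 0x1 << 0 → word 0x01
state:1 = 1 → 0x1 << 2 → word 0x05
mode:1 = 0 → 0x0 << 3 → word 0x05
cnt:1 = 1 → 0x1 << 4 → word 0x15
slot:3 = 7 → 0x7 << 5 → word 0xf5
word = 0xf5 → little-endian bytes:
  [0]=0xf5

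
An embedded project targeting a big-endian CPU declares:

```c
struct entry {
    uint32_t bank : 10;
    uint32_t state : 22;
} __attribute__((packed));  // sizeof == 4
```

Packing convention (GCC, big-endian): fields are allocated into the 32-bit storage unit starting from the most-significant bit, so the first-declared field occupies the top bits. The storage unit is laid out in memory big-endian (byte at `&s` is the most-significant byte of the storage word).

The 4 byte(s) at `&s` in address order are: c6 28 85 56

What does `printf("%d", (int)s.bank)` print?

792

[0]=0xc6 [1]=0x28 [2]=0x85 [3]=0x56 (big-endian) → word 0xc6288556
bank:10 @ bit 22 → (0xc6288556>>22)&0x3ff = 0x318  ←
state:22 @ bit 0 → (0xc6288556>>0)&0x3fffff = 0x288556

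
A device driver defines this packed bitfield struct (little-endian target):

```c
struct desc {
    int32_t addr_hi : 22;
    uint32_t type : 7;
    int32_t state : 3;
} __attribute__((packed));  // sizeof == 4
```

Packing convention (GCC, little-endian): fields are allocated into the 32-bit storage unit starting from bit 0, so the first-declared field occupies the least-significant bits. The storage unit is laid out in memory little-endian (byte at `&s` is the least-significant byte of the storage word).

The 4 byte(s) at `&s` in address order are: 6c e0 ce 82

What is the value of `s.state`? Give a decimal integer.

[0]=0x6c [1]=0xe0 [2]=0xce [3]=0x82 (little-endian) → word 0x82cee06c
addr_hi:22 @ bit 0 → (0x82cee06c>>0)&0x3fffff = 0xee06c
type:7 @ bit 22 → (0x82cee06c>>22)&0x7f = 0xb
state:3 @ bit 29 → (0x82cee06c>>29)&0x7 = 0x4  ←
state signed 3b, MSB=1: 4 - 8 = -4

-4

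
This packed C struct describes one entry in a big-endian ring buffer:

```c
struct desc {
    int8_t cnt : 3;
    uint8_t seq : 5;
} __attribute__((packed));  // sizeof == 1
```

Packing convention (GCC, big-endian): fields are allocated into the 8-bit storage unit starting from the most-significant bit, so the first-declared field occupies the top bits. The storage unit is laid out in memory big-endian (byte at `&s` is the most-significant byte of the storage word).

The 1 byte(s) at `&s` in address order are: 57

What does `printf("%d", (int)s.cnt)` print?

[0]=0x57 (big-endian) → word 0x57
cnt:3 @ bit 5 → (0x57>>5)&0x7 = 0x2  ←
seq:5 @ bit 0 → (0x57>>0)&0x1f = 0x17
cnt signed 3b, MSB=0: value = 2

2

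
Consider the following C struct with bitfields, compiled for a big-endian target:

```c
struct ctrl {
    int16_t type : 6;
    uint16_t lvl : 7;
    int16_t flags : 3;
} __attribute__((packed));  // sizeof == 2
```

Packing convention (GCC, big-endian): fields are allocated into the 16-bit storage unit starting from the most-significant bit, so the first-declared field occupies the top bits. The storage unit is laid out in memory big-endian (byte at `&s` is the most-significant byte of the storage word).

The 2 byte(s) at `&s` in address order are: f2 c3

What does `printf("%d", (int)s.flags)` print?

3

[0]=0xf2 [1]=0xc3 (big-endian) → word 0xf2c3
type:6 @ bit 10 → (0xf2c3>>10)&0x3f = 0x3c
lvl:7 @ bit 3 → (0xf2c3>>3)&0x7f = 0x58
flags:3 @ bit 0 → (0xf2c3>>0)&0x7 = 0x3  ←
flags signed 3b, MSB=0: value = 3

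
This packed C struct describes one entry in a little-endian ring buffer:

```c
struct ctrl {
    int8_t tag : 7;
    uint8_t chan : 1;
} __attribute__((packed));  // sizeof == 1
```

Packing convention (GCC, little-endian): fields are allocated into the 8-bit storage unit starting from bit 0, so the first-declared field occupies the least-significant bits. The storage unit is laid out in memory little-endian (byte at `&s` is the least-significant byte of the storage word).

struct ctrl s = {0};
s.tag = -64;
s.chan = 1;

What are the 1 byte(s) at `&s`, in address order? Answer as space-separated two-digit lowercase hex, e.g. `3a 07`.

[0+:7] tag=-64 & 0x7f = 0x40; word=0x40
[7+:1] chan=1 & 0x1 = 0x1; word=0xc0
word = 0xc0 → little-endian bytes:
  [0]=0xc0

c0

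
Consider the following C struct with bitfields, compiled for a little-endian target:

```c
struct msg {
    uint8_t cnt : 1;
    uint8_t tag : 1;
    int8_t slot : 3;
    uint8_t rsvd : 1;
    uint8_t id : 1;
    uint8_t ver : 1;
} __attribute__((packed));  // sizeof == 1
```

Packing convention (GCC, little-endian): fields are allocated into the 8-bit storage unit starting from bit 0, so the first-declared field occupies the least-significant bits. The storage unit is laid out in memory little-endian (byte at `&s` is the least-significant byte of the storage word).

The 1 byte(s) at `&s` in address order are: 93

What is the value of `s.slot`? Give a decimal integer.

-4

[0]=0x93 (little-endian) → word 0x93
cnt:1 @ bit 0 → (0x93>>0)&0x1 = 0x1
tag:1 @ bit 1 → (0x93>>1)&0x1 = 0x1
slot:3 @ bit 2 → (0x93>>2)&0x7 = 0x4  ←
rsvd:1 @ bit 5 → (0x93>>5)&0x1 = 0x0
id:1 @ bit 6 → (0x93>>6)&0x1 = 0x0
ver:1 @ bit 7 → (0x93>>7)&0x1 = 0x1
slot signed 3b, MSB=1: 4 - 8 = -4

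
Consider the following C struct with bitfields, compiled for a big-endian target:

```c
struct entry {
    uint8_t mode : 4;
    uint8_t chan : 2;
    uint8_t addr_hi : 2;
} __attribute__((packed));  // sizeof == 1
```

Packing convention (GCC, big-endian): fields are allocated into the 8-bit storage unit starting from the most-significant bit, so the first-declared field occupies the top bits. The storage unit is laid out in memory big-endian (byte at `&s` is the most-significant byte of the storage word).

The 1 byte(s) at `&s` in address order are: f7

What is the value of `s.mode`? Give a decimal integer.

15

[0]=0xf7 (big-endian) → word 0xf7
mode [4+:4] = (word>>4) & 0xf = 15  ←
chan [2+:2] = (word>>2) & 0x3 = 1
addr_hi [0+:2] = (word>>0) & 0x3 = 3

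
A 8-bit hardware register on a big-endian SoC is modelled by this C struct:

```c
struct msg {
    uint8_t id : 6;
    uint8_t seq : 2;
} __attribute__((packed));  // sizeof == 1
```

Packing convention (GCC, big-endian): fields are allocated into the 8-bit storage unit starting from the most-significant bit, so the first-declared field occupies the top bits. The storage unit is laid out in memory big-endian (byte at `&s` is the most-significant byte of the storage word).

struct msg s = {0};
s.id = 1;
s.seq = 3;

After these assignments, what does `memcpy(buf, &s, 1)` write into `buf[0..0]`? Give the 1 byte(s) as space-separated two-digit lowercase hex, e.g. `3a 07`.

07

id:6 = 1 → 0x1 << 2 → word 0x04
seq:2 = 3 → 0x3 << 0 → word 0x07
word = 0x07 → big-endian bytes:
  [0]=0x07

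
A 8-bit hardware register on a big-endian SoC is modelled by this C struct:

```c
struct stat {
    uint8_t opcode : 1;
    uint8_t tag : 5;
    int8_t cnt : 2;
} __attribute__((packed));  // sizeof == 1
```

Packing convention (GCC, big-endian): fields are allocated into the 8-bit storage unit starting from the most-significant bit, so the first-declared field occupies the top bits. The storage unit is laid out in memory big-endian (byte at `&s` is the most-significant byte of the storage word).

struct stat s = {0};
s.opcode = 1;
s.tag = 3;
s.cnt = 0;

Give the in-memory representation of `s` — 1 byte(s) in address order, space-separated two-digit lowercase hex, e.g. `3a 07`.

[7+:1] opcode=1 & 0x1 = 0x1; word=0x80
[2+:5] tag=3 & 0x1f = 0x3; word=0x8c
[0+:2] cnt=0 & 0x3 = 0x0; word=0x8c
word = 0x8c → big-endian bytes:
  [0]=0x8c

8c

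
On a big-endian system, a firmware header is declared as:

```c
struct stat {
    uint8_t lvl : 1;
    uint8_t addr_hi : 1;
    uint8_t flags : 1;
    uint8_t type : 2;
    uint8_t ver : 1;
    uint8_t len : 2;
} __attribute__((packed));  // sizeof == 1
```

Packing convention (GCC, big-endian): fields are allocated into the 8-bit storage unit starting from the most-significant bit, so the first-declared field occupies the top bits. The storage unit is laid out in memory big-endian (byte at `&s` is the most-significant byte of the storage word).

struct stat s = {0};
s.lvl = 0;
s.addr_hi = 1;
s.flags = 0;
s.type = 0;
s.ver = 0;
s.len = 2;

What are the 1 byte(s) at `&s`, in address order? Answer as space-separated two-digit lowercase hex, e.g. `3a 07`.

lvl (1b) val=0 bits=0x0 at bit 7: 0x00
addr_hi (1b) val=1 bits=0x1 at bit 6: 0x40
flags (1b) val=0 bits=0x0 at bit 5: 0x40
type (2b) val=0 bits=0x0 at bit 3: 0x40
ver (1b) val=0 bits=0x0 at bit 2: 0x40
len (2b) val=2 bits=0x2 at bit 0: 0x42
word = 0x42 → big-endian bytes:
  [0]=0x42

42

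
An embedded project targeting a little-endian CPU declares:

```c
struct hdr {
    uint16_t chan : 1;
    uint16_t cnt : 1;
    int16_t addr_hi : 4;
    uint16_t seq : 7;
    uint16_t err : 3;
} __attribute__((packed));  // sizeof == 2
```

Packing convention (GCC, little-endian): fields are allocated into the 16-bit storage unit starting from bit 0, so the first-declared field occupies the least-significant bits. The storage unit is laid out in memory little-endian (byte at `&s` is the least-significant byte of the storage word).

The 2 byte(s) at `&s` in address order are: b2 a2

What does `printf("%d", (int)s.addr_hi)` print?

-4

[0]=0xb2 [1]=0xa2 (little-endian) → word 0xa2b2
chan [0+:1] = (word>>0) & 0x1 = 0
cnt [1+:1] = (word>>1) & 0x1 = 1
addr_hi [2+:4] = (word>>2) & 0xf = 12  ←
seq [6+:7] = (word>>6) & 0x7f = 10
err [13+:3] = (word>>13) & 0x7 = 5
addr_hi signed 4b, MSB=1: 12 - 16 = -4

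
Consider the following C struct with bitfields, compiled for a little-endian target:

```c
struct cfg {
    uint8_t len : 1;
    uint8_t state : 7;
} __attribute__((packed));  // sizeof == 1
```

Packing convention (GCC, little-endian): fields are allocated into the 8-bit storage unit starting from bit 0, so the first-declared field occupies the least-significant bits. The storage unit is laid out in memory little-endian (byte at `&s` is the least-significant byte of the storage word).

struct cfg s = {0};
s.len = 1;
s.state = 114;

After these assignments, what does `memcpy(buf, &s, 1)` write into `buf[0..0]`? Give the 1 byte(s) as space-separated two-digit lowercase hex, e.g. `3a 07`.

[0+:1] len=1 & 0x1 = 0x1; word=0x01
[1+:7] state=114 & 0x7f = 0x72; word=0xe5
word = 0xe5 → little-endian bytes:
  [0]=0xe5

e5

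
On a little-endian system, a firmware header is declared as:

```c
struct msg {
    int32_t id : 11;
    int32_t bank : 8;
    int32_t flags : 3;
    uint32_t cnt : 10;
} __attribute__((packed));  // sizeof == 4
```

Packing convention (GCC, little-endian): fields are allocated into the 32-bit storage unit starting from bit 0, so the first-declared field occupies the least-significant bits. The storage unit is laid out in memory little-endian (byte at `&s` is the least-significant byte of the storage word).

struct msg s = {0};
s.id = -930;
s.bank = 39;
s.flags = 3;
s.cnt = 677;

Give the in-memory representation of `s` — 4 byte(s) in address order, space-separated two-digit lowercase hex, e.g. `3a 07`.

5e 3c 59 a9

id:11 = -930 → 0x45e << 0 → word 0x0000045e
bank:8 = 39 → 0x27 << 11 → word 0x00013c5e
flags:3 = 3 → 0x3 << 19 → word 0x00193c5e
cnt:10 = 677 → 0x2a5 << 22 → word 0xa9593c5e
word = 0xa9593c5e → little-endian bytes:
  [0]=0x5e  [1]=0x3c  [2]=0x59  [3]=0xa9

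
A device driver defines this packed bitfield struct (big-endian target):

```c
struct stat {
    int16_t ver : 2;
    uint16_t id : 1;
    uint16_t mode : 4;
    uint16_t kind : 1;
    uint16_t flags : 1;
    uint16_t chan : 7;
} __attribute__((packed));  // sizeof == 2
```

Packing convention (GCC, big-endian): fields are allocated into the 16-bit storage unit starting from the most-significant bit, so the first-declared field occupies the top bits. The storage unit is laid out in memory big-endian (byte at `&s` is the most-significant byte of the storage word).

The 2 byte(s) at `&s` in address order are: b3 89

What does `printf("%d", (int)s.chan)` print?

[0]=0xb3 [1]=0x89 (big-endian) → word 0xb389
ver:2 @ bit 14 → (0xb389>>14)&0x3 = 0x2
id:1 @ bit 13 → (0xb389>>13)&0x1 = 0x1
mode:4 @ bit 9 → (0xb389>>9)&0xf = 0x9
kind:1 @ bit 8 → (0xb389>>8)&0x1 = 0x1
flags:1 @ bit 7 → (0xb389>>7)&0x1 = 0x1
chan:7 @ bit 0 → (0xb389>>0)&0x7f = 0x9  ←

9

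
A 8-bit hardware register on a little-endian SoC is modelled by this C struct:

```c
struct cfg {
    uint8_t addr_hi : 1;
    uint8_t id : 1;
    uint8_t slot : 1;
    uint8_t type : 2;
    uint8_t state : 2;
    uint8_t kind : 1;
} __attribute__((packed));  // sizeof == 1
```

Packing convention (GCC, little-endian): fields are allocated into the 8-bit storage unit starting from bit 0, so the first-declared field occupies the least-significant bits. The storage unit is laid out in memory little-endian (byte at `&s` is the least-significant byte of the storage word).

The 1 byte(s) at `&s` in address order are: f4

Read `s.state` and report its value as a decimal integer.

[0]=0xf4 (little-endian) → word 0xf4
addr_hi:1 @ bit 0 → (0xf4>>0)&0x1 = 0x0
id:1 @ bit 1 → (0xf4>>1)&0x1 = 0x0
slot:1 @ bit 2 → (0xf4>>2)&0x1 = 0x1
type:2 @ bit 3 → (0xf4>>3)&0x3 = 0x2
state:2 @ bit 5 → (0xf4>>5)&0x3 = 0x3  ←
kind:1 @ bit 7 → (0xf4>>7)&0x1 = 0x1

3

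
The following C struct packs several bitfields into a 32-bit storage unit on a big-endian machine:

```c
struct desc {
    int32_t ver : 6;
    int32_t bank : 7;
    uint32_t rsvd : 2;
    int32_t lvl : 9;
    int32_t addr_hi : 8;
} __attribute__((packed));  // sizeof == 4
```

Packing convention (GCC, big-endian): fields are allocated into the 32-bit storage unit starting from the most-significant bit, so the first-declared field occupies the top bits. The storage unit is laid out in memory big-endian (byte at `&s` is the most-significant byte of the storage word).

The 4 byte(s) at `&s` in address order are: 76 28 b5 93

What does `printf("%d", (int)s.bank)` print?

-59

[0]=0x76 [1]=0x28 [2]=0xb5 [3]=0x93 (big-endian) → word 0x7628b593
ver:6 @ bit 26 → (0x7628b593>>26)&0x3f = 0x1d
bank:7 @ bit 19 → (0x7628b593>>19)&0x7f = 0x45  ←
rsvd:2 @ bit 17 → (0x7628b593>>17)&0x3 = 0x0
lvl:9 @ bit 8 → (0x7628b593>>8)&0x1ff = 0xb5
addr_hi:8 @ bit 0 → (0x7628b593>>0)&0xff = 0x93
bank signed 7b, MSB=1: 69 - 128 = -59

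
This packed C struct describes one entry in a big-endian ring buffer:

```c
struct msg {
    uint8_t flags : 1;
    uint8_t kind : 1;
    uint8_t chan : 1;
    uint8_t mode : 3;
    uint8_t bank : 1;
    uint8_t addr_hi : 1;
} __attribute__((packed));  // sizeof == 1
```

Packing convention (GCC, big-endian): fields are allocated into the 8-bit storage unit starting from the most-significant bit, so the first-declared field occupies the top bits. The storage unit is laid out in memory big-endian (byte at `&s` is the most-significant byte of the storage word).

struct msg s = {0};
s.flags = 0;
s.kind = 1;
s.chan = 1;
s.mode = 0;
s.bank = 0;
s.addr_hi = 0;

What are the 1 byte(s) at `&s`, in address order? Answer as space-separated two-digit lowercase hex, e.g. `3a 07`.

60

flags (1b) val=0 bits=0x0 at bit 7: 0x00
kind (1b) val=1 bits=0x1 at bit 6: 0x40
chan (1b) val=1 bits=0x1 at bit 5: 0x60
mode (3b) val=0 bits=0x0 at bit 2: 0x60
bank (1b) val=0 bits=0x0 at bit 1: 0x60
addr_hi (1b) val=0 bits=0x0 at bit 0: 0x60
word = 0x60 → big-endian bytes:
  [0]=0x60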